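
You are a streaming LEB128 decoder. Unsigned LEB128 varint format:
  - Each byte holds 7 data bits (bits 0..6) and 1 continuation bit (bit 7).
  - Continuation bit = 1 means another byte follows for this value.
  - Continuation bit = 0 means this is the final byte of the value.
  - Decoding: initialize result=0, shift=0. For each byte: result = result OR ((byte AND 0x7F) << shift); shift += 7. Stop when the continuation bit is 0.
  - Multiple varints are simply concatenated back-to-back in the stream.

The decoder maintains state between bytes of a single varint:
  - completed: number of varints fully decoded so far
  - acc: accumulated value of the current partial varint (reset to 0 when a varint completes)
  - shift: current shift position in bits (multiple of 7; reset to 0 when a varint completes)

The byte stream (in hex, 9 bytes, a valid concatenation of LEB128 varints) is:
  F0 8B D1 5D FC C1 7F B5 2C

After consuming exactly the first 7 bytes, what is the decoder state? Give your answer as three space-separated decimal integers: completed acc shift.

Answer: 2 0 0

Derivation:
byte[0]=0xF0 cont=1 payload=0x70: acc |= 112<<0 -> completed=0 acc=112 shift=7
byte[1]=0x8B cont=1 payload=0x0B: acc |= 11<<7 -> completed=0 acc=1520 shift=14
byte[2]=0xD1 cont=1 payload=0x51: acc |= 81<<14 -> completed=0 acc=1328624 shift=21
byte[3]=0x5D cont=0 payload=0x5D: varint #1 complete (value=196363760); reset -> completed=1 acc=0 shift=0
byte[4]=0xFC cont=1 payload=0x7C: acc |= 124<<0 -> completed=1 acc=124 shift=7
byte[5]=0xC1 cont=1 payload=0x41: acc |= 65<<7 -> completed=1 acc=8444 shift=14
byte[6]=0x7F cont=0 payload=0x7F: varint #2 complete (value=2089212); reset -> completed=2 acc=0 shift=0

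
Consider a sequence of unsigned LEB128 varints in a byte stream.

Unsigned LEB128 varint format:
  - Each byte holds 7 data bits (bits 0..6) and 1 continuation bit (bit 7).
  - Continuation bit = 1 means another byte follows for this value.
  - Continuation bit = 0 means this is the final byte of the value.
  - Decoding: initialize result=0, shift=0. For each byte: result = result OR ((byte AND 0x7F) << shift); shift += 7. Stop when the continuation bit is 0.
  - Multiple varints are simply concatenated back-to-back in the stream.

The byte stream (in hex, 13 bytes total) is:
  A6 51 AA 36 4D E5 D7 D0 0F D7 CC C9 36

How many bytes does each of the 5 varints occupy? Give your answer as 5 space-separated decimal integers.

Answer: 2 2 1 4 4

Derivation:
  byte[0]=0xA6 cont=1 payload=0x26=38: acc |= 38<<0 -> acc=38 shift=7
  byte[1]=0x51 cont=0 payload=0x51=81: acc |= 81<<7 -> acc=10406 shift=14 [end]
Varint 1: bytes[0:2] = A6 51 -> value 10406 (2 byte(s))
  byte[2]=0xAA cont=1 payload=0x2A=42: acc |= 42<<0 -> acc=42 shift=7
  byte[3]=0x36 cont=0 payload=0x36=54: acc |= 54<<7 -> acc=6954 shift=14 [end]
Varint 2: bytes[2:4] = AA 36 -> value 6954 (2 byte(s))
  byte[4]=0x4D cont=0 payload=0x4D=77: acc |= 77<<0 -> acc=77 shift=7 [end]
Varint 3: bytes[4:5] = 4D -> value 77 (1 byte(s))
  byte[5]=0xE5 cont=1 payload=0x65=101: acc |= 101<<0 -> acc=101 shift=7
  byte[6]=0xD7 cont=1 payload=0x57=87: acc |= 87<<7 -> acc=11237 shift=14
  byte[7]=0xD0 cont=1 payload=0x50=80: acc |= 80<<14 -> acc=1321957 shift=21
  byte[8]=0x0F cont=0 payload=0x0F=15: acc |= 15<<21 -> acc=32779237 shift=28 [end]
Varint 4: bytes[5:9] = E5 D7 D0 0F -> value 32779237 (4 byte(s))
  byte[9]=0xD7 cont=1 payload=0x57=87: acc |= 87<<0 -> acc=87 shift=7
  byte[10]=0xCC cont=1 payload=0x4C=76: acc |= 76<<7 -> acc=9815 shift=14
  byte[11]=0xC9 cont=1 payload=0x49=73: acc |= 73<<14 -> acc=1205847 shift=21
  byte[12]=0x36 cont=0 payload=0x36=54: acc |= 54<<21 -> acc=114452055 shift=28 [end]
Varint 5: bytes[9:13] = D7 CC C9 36 -> value 114452055 (4 byte(s))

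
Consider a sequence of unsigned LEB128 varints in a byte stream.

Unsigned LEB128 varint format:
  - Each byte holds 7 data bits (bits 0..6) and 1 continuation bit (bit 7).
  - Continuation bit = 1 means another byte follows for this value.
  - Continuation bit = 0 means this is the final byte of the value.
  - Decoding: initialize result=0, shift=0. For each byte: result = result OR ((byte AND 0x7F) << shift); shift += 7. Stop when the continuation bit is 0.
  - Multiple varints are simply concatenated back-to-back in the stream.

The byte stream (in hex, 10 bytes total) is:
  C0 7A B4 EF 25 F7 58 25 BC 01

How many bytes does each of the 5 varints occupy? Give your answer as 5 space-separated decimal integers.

Answer: 2 3 2 1 2

Derivation:
  byte[0]=0xC0 cont=1 payload=0x40=64: acc |= 64<<0 -> acc=64 shift=7
  byte[1]=0x7A cont=0 payload=0x7A=122: acc |= 122<<7 -> acc=15680 shift=14 [end]
Varint 1: bytes[0:2] = C0 7A -> value 15680 (2 byte(s))
  byte[2]=0xB4 cont=1 payload=0x34=52: acc |= 52<<0 -> acc=52 shift=7
  byte[3]=0xEF cont=1 payload=0x6F=111: acc |= 111<<7 -> acc=14260 shift=14
  byte[4]=0x25 cont=0 payload=0x25=37: acc |= 37<<14 -> acc=620468 shift=21 [end]
Varint 2: bytes[2:5] = B4 EF 25 -> value 620468 (3 byte(s))
  byte[5]=0xF7 cont=1 payload=0x77=119: acc |= 119<<0 -> acc=119 shift=7
  byte[6]=0x58 cont=0 payload=0x58=88: acc |= 88<<7 -> acc=11383 shift=14 [end]
Varint 3: bytes[5:7] = F7 58 -> value 11383 (2 byte(s))
  byte[7]=0x25 cont=0 payload=0x25=37: acc |= 37<<0 -> acc=37 shift=7 [end]
Varint 4: bytes[7:8] = 25 -> value 37 (1 byte(s))
  byte[8]=0xBC cont=1 payload=0x3C=60: acc |= 60<<0 -> acc=60 shift=7
  byte[9]=0x01 cont=0 payload=0x01=1: acc |= 1<<7 -> acc=188 shift=14 [end]
Varint 5: bytes[8:10] = BC 01 -> value 188 (2 byte(s))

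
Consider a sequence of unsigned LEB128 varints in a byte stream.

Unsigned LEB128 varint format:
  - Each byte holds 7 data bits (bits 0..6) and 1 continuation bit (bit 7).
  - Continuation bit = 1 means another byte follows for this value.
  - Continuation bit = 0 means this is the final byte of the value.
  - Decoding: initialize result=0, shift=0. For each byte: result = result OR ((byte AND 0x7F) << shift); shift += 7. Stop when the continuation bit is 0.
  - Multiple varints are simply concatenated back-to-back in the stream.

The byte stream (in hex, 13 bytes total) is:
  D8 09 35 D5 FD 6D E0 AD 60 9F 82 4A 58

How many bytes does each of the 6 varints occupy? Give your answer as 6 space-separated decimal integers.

  byte[0]=0xD8 cont=1 payload=0x58=88: acc |= 88<<0 -> acc=88 shift=7
  byte[1]=0x09 cont=0 payload=0x09=9: acc |= 9<<7 -> acc=1240 shift=14 [end]
Varint 1: bytes[0:2] = D8 09 -> value 1240 (2 byte(s))
  byte[2]=0x35 cont=0 payload=0x35=53: acc |= 53<<0 -> acc=53 shift=7 [end]
Varint 2: bytes[2:3] = 35 -> value 53 (1 byte(s))
  byte[3]=0xD5 cont=1 payload=0x55=85: acc |= 85<<0 -> acc=85 shift=7
  byte[4]=0xFD cont=1 payload=0x7D=125: acc |= 125<<7 -> acc=16085 shift=14
  byte[5]=0x6D cont=0 payload=0x6D=109: acc |= 109<<14 -> acc=1801941 shift=21 [end]
Varint 3: bytes[3:6] = D5 FD 6D -> value 1801941 (3 byte(s))
  byte[6]=0xE0 cont=1 payload=0x60=96: acc |= 96<<0 -> acc=96 shift=7
  byte[7]=0xAD cont=1 payload=0x2D=45: acc |= 45<<7 -> acc=5856 shift=14
  byte[8]=0x60 cont=0 payload=0x60=96: acc |= 96<<14 -> acc=1578720 shift=21 [end]
Varint 4: bytes[6:9] = E0 AD 60 -> value 1578720 (3 byte(s))
  byte[9]=0x9F cont=1 payload=0x1F=31: acc |= 31<<0 -> acc=31 shift=7
  byte[10]=0x82 cont=1 payload=0x02=2: acc |= 2<<7 -> acc=287 shift=14
  byte[11]=0x4A cont=0 payload=0x4A=74: acc |= 74<<14 -> acc=1212703 shift=21 [end]
Varint 5: bytes[9:12] = 9F 82 4A -> value 1212703 (3 byte(s))
  byte[12]=0x58 cont=0 payload=0x58=88: acc |= 88<<0 -> acc=88 shift=7 [end]
Varint 6: bytes[12:13] = 58 -> value 88 (1 byte(s))

Answer: 2 1 3 3 3 1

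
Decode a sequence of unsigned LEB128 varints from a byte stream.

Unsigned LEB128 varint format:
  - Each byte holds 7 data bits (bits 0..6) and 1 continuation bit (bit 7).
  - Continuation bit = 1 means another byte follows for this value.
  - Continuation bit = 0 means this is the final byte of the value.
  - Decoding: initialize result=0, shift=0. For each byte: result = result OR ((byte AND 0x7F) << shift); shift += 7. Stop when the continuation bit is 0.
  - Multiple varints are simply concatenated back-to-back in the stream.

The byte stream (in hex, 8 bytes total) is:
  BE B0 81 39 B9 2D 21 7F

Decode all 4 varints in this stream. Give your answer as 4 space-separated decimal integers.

Answer: 119560254 5817 33 127

Derivation:
  byte[0]=0xBE cont=1 payload=0x3E=62: acc |= 62<<0 -> acc=62 shift=7
  byte[1]=0xB0 cont=1 payload=0x30=48: acc |= 48<<7 -> acc=6206 shift=14
  byte[2]=0x81 cont=1 payload=0x01=1: acc |= 1<<14 -> acc=22590 shift=21
  byte[3]=0x39 cont=0 payload=0x39=57: acc |= 57<<21 -> acc=119560254 shift=28 [end]
Varint 1: bytes[0:4] = BE B0 81 39 -> value 119560254 (4 byte(s))
  byte[4]=0xB9 cont=1 payload=0x39=57: acc |= 57<<0 -> acc=57 shift=7
  byte[5]=0x2D cont=0 payload=0x2D=45: acc |= 45<<7 -> acc=5817 shift=14 [end]
Varint 2: bytes[4:6] = B9 2D -> value 5817 (2 byte(s))
  byte[6]=0x21 cont=0 payload=0x21=33: acc |= 33<<0 -> acc=33 shift=7 [end]
Varint 3: bytes[6:7] = 21 -> value 33 (1 byte(s))
  byte[7]=0x7F cont=0 payload=0x7F=127: acc |= 127<<0 -> acc=127 shift=7 [end]
Varint 4: bytes[7:8] = 7F -> value 127 (1 byte(s))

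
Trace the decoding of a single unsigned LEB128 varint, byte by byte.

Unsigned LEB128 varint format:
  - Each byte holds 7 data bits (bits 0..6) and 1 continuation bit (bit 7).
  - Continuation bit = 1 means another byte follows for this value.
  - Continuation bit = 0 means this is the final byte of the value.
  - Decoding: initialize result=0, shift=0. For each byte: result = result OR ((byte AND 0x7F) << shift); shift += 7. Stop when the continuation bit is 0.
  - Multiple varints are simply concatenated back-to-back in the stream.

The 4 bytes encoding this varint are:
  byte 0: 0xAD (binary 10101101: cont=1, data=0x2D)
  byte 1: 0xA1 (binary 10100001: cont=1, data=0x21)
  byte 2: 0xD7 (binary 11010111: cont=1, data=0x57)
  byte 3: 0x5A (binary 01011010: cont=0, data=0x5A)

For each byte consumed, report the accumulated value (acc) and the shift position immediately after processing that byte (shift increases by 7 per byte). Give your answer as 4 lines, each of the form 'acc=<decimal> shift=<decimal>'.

byte 0=0xAD: payload=0x2D=45, contrib = 45<<0 = 45; acc -> 45, shift -> 7
byte 1=0xA1: payload=0x21=33, contrib = 33<<7 = 4224; acc -> 4269, shift -> 14
byte 2=0xD7: payload=0x57=87, contrib = 87<<14 = 1425408; acc -> 1429677, shift -> 21
byte 3=0x5A: payload=0x5A=90, contrib = 90<<21 = 188743680; acc -> 190173357, shift -> 28

Answer: acc=45 shift=7
acc=4269 shift=14
acc=1429677 shift=21
acc=190173357 shift=28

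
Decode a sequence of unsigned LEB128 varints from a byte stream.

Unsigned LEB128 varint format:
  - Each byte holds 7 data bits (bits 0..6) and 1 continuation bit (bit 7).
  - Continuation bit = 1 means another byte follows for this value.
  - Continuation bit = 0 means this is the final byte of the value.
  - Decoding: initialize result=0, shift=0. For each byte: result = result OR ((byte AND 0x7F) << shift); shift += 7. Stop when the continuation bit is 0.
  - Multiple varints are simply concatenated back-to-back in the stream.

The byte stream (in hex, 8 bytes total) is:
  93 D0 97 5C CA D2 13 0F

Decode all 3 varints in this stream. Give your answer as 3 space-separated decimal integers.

  byte[0]=0x93 cont=1 payload=0x13=19: acc |= 19<<0 -> acc=19 shift=7
  byte[1]=0xD0 cont=1 payload=0x50=80: acc |= 80<<7 -> acc=10259 shift=14
  byte[2]=0x97 cont=1 payload=0x17=23: acc |= 23<<14 -> acc=387091 shift=21
  byte[3]=0x5C cont=0 payload=0x5C=92: acc |= 92<<21 -> acc=193325075 shift=28 [end]
Varint 1: bytes[0:4] = 93 D0 97 5C -> value 193325075 (4 byte(s))
  byte[4]=0xCA cont=1 payload=0x4A=74: acc |= 74<<0 -> acc=74 shift=7
  byte[5]=0xD2 cont=1 payload=0x52=82: acc |= 82<<7 -> acc=10570 shift=14
  byte[6]=0x13 cont=0 payload=0x13=19: acc |= 19<<14 -> acc=321866 shift=21 [end]
Varint 2: bytes[4:7] = CA D2 13 -> value 321866 (3 byte(s))
  byte[7]=0x0F cont=0 payload=0x0F=15: acc |= 15<<0 -> acc=15 shift=7 [end]
Varint 3: bytes[7:8] = 0F -> value 15 (1 byte(s))

Answer: 193325075 321866 15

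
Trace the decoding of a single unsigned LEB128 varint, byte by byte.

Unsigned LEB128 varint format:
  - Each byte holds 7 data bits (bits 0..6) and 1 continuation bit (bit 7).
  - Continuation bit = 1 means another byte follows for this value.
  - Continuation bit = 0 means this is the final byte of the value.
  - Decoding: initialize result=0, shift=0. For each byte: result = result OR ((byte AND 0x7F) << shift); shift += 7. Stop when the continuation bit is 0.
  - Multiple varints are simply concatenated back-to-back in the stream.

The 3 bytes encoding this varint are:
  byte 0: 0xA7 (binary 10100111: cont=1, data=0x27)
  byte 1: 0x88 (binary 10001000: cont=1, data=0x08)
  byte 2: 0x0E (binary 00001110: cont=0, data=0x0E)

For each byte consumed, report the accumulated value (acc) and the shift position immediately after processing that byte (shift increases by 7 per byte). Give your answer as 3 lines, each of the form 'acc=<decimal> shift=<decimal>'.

Answer: acc=39 shift=7
acc=1063 shift=14
acc=230439 shift=21

Derivation:
byte 0=0xA7: payload=0x27=39, contrib = 39<<0 = 39; acc -> 39, shift -> 7
byte 1=0x88: payload=0x08=8, contrib = 8<<7 = 1024; acc -> 1063, shift -> 14
byte 2=0x0E: payload=0x0E=14, contrib = 14<<14 = 229376; acc -> 230439, shift -> 21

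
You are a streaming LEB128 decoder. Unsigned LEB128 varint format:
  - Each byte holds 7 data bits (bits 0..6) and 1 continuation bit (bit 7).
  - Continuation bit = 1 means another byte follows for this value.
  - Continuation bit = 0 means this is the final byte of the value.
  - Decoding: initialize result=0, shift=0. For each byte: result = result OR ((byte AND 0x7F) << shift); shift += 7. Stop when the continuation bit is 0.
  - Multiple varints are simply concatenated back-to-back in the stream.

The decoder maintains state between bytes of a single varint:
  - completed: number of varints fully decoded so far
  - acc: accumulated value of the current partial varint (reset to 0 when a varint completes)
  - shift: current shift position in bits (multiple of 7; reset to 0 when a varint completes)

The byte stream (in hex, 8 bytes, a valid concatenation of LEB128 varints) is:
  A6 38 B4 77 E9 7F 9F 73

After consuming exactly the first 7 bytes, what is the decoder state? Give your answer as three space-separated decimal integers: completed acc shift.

Answer: 3 31 7

Derivation:
byte[0]=0xA6 cont=1 payload=0x26: acc |= 38<<0 -> completed=0 acc=38 shift=7
byte[1]=0x38 cont=0 payload=0x38: varint #1 complete (value=7206); reset -> completed=1 acc=0 shift=0
byte[2]=0xB4 cont=1 payload=0x34: acc |= 52<<0 -> completed=1 acc=52 shift=7
byte[3]=0x77 cont=0 payload=0x77: varint #2 complete (value=15284); reset -> completed=2 acc=0 shift=0
byte[4]=0xE9 cont=1 payload=0x69: acc |= 105<<0 -> completed=2 acc=105 shift=7
byte[5]=0x7F cont=0 payload=0x7F: varint #3 complete (value=16361); reset -> completed=3 acc=0 shift=0
byte[6]=0x9F cont=1 payload=0x1F: acc |= 31<<0 -> completed=3 acc=31 shift=7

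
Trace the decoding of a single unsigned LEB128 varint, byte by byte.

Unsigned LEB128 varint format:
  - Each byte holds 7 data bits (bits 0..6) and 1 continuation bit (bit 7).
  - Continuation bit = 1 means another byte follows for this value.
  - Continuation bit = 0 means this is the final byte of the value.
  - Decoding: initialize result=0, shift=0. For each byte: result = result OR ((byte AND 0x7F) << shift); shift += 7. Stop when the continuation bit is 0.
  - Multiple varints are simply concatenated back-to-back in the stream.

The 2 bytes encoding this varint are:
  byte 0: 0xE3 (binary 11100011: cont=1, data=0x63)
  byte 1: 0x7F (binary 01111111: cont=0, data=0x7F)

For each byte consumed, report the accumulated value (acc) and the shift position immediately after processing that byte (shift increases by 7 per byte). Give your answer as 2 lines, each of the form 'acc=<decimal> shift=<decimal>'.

byte 0=0xE3: payload=0x63=99, contrib = 99<<0 = 99; acc -> 99, shift -> 7
byte 1=0x7F: payload=0x7F=127, contrib = 127<<7 = 16256; acc -> 16355, shift -> 14

Answer: acc=99 shift=7
acc=16355 shift=14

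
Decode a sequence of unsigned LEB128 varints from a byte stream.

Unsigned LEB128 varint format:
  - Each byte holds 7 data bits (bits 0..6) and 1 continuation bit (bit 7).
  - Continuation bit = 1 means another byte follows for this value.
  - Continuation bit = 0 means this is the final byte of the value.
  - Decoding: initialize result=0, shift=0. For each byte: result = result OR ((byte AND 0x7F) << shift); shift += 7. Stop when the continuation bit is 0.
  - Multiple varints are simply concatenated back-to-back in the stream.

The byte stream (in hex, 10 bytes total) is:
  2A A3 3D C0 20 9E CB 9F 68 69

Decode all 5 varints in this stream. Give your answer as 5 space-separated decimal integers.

Answer: 42 7843 4160 218621342 105

Derivation:
  byte[0]=0x2A cont=0 payload=0x2A=42: acc |= 42<<0 -> acc=42 shift=7 [end]
Varint 1: bytes[0:1] = 2A -> value 42 (1 byte(s))
  byte[1]=0xA3 cont=1 payload=0x23=35: acc |= 35<<0 -> acc=35 shift=7
  byte[2]=0x3D cont=0 payload=0x3D=61: acc |= 61<<7 -> acc=7843 shift=14 [end]
Varint 2: bytes[1:3] = A3 3D -> value 7843 (2 byte(s))
  byte[3]=0xC0 cont=1 payload=0x40=64: acc |= 64<<0 -> acc=64 shift=7
  byte[4]=0x20 cont=0 payload=0x20=32: acc |= 32<<7 -> acc=4160 shift=14 [end]
Varint 3: bytes[3:5] = C0 20 -> value 4160 (2 byte(s))
  byte[5]=0x9E cont=1 payload=0x1E=30: acc |= 30<<0 -> acc=30 shift=7
  byte[6]=0xCB cont=1 payload=0x4B=75: acc |= 75<<7 -> acc=9630 shift=14
  byte[7]=0x9F cont=1 payload=0x1F=31: acc |= 31<<14 -> acc=517534 shift=21
  byte[8]=0x68 cont=0 payload=0x68=104: acc |= 104<<21 -> acc=218621342 shift=28 [end]
Varint 4: bytes[5:9] = 9E CB 9F 68 -> value 218621342 (4 byte(s))
  byte[9]=0x69 cont=0 payload=0x69=105: acc |= 105<<0 -> acc=105 shift=7 [end]
Varint 5: bytes[9:10] = 69 -> value 105 (1 byte(s))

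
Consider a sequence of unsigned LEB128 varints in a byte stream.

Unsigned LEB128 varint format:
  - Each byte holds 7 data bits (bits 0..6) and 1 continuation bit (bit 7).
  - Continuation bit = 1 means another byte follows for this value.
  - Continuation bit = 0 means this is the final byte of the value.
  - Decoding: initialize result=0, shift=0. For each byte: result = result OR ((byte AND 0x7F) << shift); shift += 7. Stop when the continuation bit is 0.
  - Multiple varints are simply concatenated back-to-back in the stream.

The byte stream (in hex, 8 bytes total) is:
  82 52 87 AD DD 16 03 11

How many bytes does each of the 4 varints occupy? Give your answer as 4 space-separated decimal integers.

Answer: 2 4 1 1

Derivation:
  byte[0]=0x82 cont=1 payload=0x02=2: acc |= 2<<0 -> acc=2 shift=7
  byte[1]=0x52 cont=0 payload=0x52=82: acc |= 82<<7 -> acc=10498 shift=14 [end]
Varint 1: bytes[0:2] = 82 52 -> value 10498 (2 byte(s))
  byte[2]=0x87 cont=1 payload=0x07=7: acc |= 7<<0 -> acc=7 shift=7
  byte[3]=0xAD cont=1 payload=0x2D=45: acc |= 45<<7 -> acc=5767 shift=14
  byte[4]=0xDD cont=1 payload=0x5D=93: acc |= 93<<14 -> acc=1529479 shift=21
  byte[5]=0x16 cont=0 payload=0x16=22: acc |= 22<<21 -> acc=47666823 shift=28 [end]
Varint 2: bytes[2:6] = 87 AD DD 16 -> value 47666823 (4 byte(s))
  byte[6]=0x03 cont=0 payload=0x03=3: acc |= 3<<0 -> acc=3 shift=7 [end]
Varint 3: bytes[6:7] = 03 -> value 3 (1 byte(s))
  byte[7]=0x11 cont=0 payload=0x11=17: acc |= 17<<0 -> acc=17 shift=7 [end]
Varint 4: bytes[7:8] = 11 -> value 17 (1 byte(s))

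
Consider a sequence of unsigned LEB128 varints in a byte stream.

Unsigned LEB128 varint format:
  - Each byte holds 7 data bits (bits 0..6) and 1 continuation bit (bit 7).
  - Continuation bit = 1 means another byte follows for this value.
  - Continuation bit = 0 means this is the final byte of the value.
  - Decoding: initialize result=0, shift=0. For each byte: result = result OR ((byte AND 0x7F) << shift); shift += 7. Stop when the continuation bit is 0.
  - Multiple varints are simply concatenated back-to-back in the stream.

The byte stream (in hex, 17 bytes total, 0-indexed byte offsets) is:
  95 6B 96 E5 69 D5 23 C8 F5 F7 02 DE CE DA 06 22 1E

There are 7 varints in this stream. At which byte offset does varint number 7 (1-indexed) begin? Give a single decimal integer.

  byte[0]=0x95 cont=1 payload=0x15=21: acc |= 21<<0 -> acc=21 shift=7
  byte[1]=0x6B cont=0 payload=0x6B=107: acc |= 107<<7 -> acc=13717 shift=14 [end]
Varint 1: bytes[0:2] = 95 6B -> value 13717 (2 byte(s))
  byte[2]=0x96 cont=1 payload=0x16=22: acc |= 22<<0 -> acc=22 shift=7
  byte[3]=0xE5 cont=1 payload=0x65=101: acc |= 101<<7 -> acc=12950 shift=14
  byte[4]=0x69 cont=0 payload=0x69=105: acc |= 105<<14 -> acc=1733270 shift=21 [end]
Varint 2: bytes[2:5] = 96 E5 69 -> value 1733270 (3 byte(s))
  byte[5]=0xD5 cont=1 payload=0x55=85: acc |= 85<<0 -> acc=85 shift=7
  byte[6]=0x23 cont=0 payload=0x23=35: acc |= 35<<7 -> acc=4565 shift=14 [end]
Varint 3: bytes[5:7] = D5 23 -> value 4565 (2 byte(s))
  byte[7]=0xC8 cont=1 payload=0x48=72: acc |= 72<<0 -> acc=72 shift=7
  byte[8]=0xF5 cont=1 payload=0x75=117: acc |= 117<<7 -> acc=15048 shift=14
  byte[9]=0xF7 cont=1 payload=0x77=119: acc |= 119<<14 -> acc=1964744 shift=21
  byte[10]=0x02 cont=0 payload=0x02=2: acc |= 2<<21 -> acc=6159048 shift=28 [end]
Varint 4: bytes[7:11] = C8 F5 F7 02 -> value 6159048 (4 byte(s))
  byte[11]=0xDE cont=1 payload=0x5E=94: acc |= 94<<0 -> acc=94 shift=7
  byte[12]=0xCE cont=1 payload=0x4E=78: acc |= 78<<7 -> acc=10078 shift=14
  byte[13]=0xDA cont=1 payload=0x5A=90: acc |= 90<<14 -> acc=1484638 shift=21
  byte[14]=0x06 cont=0 payload=0x06=6: acc |= 6<<21 -> acc=14067550 shift=28 [end]
Varint 5: bytes[11:15] = DE CE DA 06 -> value 14067550 (4 byte(s))
  byte[15]=0x22 cont=0 payload=0x22=34: acc |= 34<<0 -> acc=34 shift=7 [end]
Varint 6: bytes[15:16] = 22 -> value 34 (1 byte(s))
  byte[16]=0x1E cont=0 payload=0x1E=30: acc |= 30<<0 -> acc=30 shift=7 [end]
Varint 7: bytes[16:17] = 1E -> value 30 (1 byte(s))

Answer: 16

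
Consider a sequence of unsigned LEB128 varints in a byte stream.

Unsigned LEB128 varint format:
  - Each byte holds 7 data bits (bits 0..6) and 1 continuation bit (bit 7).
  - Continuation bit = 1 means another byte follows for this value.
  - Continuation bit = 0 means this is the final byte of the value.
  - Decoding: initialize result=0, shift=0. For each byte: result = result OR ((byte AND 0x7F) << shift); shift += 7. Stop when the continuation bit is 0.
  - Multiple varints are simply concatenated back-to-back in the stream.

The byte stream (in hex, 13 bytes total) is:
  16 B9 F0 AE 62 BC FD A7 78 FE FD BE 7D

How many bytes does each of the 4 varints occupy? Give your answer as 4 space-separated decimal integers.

  byte[0]=0x16 cont=0 payload=0x16=22: acc |= 22<<0 -> acc=22 shift=7 [end]
Varint 1: bytes[0:1] = 16 -> value 22 (1 byte(s))
  byte[1]=0xB9 cont=1 payload=0x39=57: acc |= 57<<0 -> acc=57 shift=7
  byte[2]=0xF0 cont=1 payload=0x70=112: acc |= 112<<7 -> acc=14393 shift=14
  byte[3]=0xAE cont=1 payload=0x2E=46: acc |= 46<<14 -> acc=768057 shift=21
  byte[4]=0x62 cont=0 payload=0x62=98: acc |= 98<<21 -> acc=206288953 shift=28 [end]
Varint 2: bytes[1:5] = B9 F0 AE 62 -> value 206288953 (4 byte(s))
  byte[5]=0xBC cont=1 payload=0x3C=60: acc |= 60<<0 -> acc=60 shift=7
  byte[6]=0xFD cont=1 payload=0x7D=125: acc |= 125<<7 -> acc=16060 shift=14
  byte[7]=0xA7 cont=1 payload=0x27=39: acc |= 39<<14 -> acc=655036 shift=21
  byte[8]=0x78 cont=0 payload=0x78=120: acc |= 120<<21 -> acc=252313276 shift=28 [end]
Varint 3: bytes[5:9] = BC FD A7 78 -> value 252313276 (4 byte(s))
  byte[9]=0xFE cont=1 payload=0x7E=126: acc |= 126<<0 -> acc=126 shift=7
  byte[10]=0xFD cont=1 payload=0x7D=125: acc |= 125<<7 -> acc=16126 shift=14
  byte[11]=0xBE cont=1 payload=0x3E=62: acc |= 62<<14 -> acc=1031934 shift=21
  byte[12]=0x7D cont=0 payload=0x7D=125: acc |= 125<<21 -> acc=263175934 shift=28 [end]
Varint 4: bytes[9:13] = FE FD BE 7D -> value 263175934 (4 byte(s))

Answer: 1 4 4 4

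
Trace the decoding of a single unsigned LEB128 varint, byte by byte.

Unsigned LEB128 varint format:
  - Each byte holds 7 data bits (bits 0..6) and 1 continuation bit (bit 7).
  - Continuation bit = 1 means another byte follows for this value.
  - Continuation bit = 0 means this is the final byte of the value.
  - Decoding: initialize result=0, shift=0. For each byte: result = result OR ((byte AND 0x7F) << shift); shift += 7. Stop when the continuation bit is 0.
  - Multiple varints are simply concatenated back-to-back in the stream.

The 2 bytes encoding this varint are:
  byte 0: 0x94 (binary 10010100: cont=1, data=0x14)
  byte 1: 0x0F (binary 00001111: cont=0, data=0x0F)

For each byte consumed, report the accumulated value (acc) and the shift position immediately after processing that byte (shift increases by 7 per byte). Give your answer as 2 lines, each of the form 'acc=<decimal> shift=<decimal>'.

byte 0=0x94: payload=0x14=20, contrib = 20<<0 = 20; acc -> 20, shift -> 7
byte 1=0x0F: payload=0x0F=15, contrib = 15<<7 = 1920; acc -> 1940, shift -> 14

Answer: acc=20 shift=7
acc=1940 shift=14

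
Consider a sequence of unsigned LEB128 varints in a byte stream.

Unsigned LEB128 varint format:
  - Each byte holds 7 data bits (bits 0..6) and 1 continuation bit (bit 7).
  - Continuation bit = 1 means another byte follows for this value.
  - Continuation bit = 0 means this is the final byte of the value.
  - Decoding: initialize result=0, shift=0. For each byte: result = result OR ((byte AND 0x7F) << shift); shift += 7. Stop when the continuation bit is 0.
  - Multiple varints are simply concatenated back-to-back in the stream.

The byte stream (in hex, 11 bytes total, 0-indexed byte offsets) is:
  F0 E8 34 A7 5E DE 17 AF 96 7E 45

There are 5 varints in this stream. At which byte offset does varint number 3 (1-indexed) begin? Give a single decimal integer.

Answer: 5

Derivation:
  byte[0]=0xF0 cont=1 payload=0x70=112: acc |= 112<<0 -> acc=112 shift=7
  byte[1]=0xE8 cont=1 payload=0x68=104: acc |= 104<<7 -> acc=13424 shift=14
  byte[2]=0x34 cont=0 payload=0x34=52: acc |= 52<<14 -> acc=865392 shift=21 [end]
Varint 1: bytes[0:3] = F0 E8 34 -> value 865392 (3 byte(s))
  byte[3]=0xA7 cont=1 payload=0x27=39: acc |= 39<<0 -> acc=39 shift=7
  byte[4]=0x5E cont=0 payload=0x5E=94: acc |= 94<<7 -> acc=12071 shift=14 [end]
Varint 2: bytes[3:5] = A7 5E -> value 12071 (2 byte(s))
  byte[5]=0xDE cont=1 payload=0x5E=94: acc |= 94<<0 -> acc=94 shift=7
  byte[6]=0x17 cont=0 payload=0x17=23: acc |= 23<<7 -> acc=3038 shift=14 [end]
Varint 3: bytes[5:7] = DE 17 -> value 3038 (2 byte(s))
  byte[7]=0xAF cont=1 payload=0x2F=47: acc |= 47<<0 -> acc=47 shift=7
  byte[8]=0x96 cont=1 payload=0x16=22: acc |= 22<<7 -> acc=2863 shift=14
  byte[9]=0x7E cont=0 payload=0x7E=126: acc |= 126<<14 -> acc=2067247 shift=21 [end]
Varint 4: bytes[7:10] = AF 96 7E -> value 2067247 (3 byte(s))
  byte[10]=0x45 cont=0 payload=0x45=69: acc |= 69<<0 -> acc=69 shift=7 [end]
Varint 5: bytes[10:11] = 45 -> value 69 (1 byte(s))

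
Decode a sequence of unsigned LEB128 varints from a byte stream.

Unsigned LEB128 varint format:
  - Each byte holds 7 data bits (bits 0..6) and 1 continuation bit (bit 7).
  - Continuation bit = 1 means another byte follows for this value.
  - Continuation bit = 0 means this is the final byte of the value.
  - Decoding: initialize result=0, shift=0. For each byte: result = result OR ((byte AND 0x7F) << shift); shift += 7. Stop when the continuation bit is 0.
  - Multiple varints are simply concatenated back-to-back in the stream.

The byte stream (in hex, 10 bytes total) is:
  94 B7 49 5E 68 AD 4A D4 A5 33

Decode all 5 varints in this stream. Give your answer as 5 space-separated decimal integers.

  byte[0]=0x94 cont=1 payload=0x14=20: acc |= 20<<0 -> acc=20 shift=7
  byte[1]=0xB7 cont=1 payload=0x37=55: acc |= 55<<7 -> acc=7060 shift=14
  byte[2]=0x49 cont=0 payload=0x49=73: acc |= 73<<14 -> acc=1203092 shift=21 [end]
Varint 1: bytes[0:3] = 94 B7 49 -> value 1203092 (3 byte(s))
  byte[3]=0x5E cont=0 payload=0x5E=94: acc |= 94<<0 -> acc=94 shift=7 [end]
Varint 2: bytes[3:4] = 5E -> value 94 (1 byte(s))
  byte[4]=0x68 cont=0 payload=0x68=104: acc |= 104<<0 -> acc=104 shift=7 [end]
Varint 3: bytes[4:5] = 68 -> value 104 (1 byte(s))
  byte[5]=0xAD cont=1 payload=0x2D=45: acc |= 45<<0 -> acc=45 shift=7
  byte[6]=0x4A cont=0 payload=0x4A=74: acc |= 74<<7 -> acc=9517 shift=14 [end]
Varint 4: bytes[5:7] = AD 4A -> value 9517 (2 byte(s))
  byte[7]=0xD4 cont=1 payload=0x54=84: acc |= 84<<0 -> acc=84 shift=7
  byte[8]=0xA5 cont=1 payload=0x25=37: acc |= 37<<7 -> acc=4820 shift=14
  byte[9]=0x33 cont=0 payload=0x33=51: acc |= 51<<14 -> acc=840404 shift=21 [end]
Varint 5: bytes[7:10] = D4 A5 33 -> value 840404 (3 byte(s))

Answer: 1203092 94 104 9517 840404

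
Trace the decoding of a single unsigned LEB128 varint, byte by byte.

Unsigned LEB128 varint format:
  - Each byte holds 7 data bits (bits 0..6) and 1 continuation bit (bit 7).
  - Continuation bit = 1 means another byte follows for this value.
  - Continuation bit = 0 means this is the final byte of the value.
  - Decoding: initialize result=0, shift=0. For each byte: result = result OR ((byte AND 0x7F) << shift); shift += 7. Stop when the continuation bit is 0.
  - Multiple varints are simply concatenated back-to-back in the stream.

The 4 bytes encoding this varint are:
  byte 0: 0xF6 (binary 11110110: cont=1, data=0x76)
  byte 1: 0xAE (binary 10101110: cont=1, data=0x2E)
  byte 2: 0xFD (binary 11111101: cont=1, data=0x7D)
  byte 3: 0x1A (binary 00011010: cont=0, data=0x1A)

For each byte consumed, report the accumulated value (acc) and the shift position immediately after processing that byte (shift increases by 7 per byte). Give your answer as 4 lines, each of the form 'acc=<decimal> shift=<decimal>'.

Answer: acc=118 shift=7
acc=6006 shift=14
acc=2054006 shift=21
acc=56579958 shift=28

Derivation:
byte 0=0xF6: payload=0x76=118, contrib = 118<<0 = 118; acc -> 118, shift -> 7
byte 1=0xAE: payload=0x2E=46, contrib = 46<<7 = 5888; acc -> 6006, shift -> 14
byte 2=0xFD: payload=0x7D=125, contrib = 125<<14 = 2048000; acc -> 2054006, shift -> 21
byte 3=0x1A: payload=0x1A=26, contrib = 26<<21 = 54525952; acc -> 56579958, shift -> 28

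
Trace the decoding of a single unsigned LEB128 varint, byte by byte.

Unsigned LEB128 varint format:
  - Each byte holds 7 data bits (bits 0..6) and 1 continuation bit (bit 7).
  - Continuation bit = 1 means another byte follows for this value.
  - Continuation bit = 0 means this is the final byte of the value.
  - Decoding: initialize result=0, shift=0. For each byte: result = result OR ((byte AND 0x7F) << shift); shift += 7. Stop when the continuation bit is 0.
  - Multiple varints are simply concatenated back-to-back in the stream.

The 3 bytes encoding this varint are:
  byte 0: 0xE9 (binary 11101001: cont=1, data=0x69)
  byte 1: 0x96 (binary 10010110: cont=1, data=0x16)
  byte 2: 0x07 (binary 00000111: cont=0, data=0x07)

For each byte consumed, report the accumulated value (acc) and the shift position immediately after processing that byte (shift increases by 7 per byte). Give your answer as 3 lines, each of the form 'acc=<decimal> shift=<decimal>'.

Answer: acc=105 shift=7
acc=2921 shift=14
acc=117609 shift=21

Derivation:
byte 0=0xE9: payload=0x69=105, contrib = 105<<0 = 105; acc -> 105, shift -> 7
byte 1=0x96: payload=0x16=22, contrib = 22<<7 = 2816; acc -> 2921, shift -> 14
byte 2=0x07: payload=0x07=7, contrib = 7<<14 = 114688; acc -> 117609, shift -> 21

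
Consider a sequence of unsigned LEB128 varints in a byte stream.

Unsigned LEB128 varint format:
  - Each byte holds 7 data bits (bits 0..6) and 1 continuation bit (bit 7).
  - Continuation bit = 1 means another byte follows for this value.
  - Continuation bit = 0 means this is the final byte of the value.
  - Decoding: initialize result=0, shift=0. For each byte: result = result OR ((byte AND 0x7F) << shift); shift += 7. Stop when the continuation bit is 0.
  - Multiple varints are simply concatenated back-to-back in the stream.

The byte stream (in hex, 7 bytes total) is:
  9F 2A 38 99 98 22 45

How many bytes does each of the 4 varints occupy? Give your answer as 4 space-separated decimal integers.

  byte[0]=0x9F cont=1 payload=0x1F=31: acc |= 31<<0 -> acc=31 shift=7
  byte[1]=0x2A cont=0 payload=0x2A=42: acc |= 42<<7 -> acc=5407 shift=14 [end]
Varint 1: bytes[0:2] = 9F 2A -> value 5407 (2 byte(s))
  byte[2]=0x38 cont=0 payload=0x38=56: acc |= 56<<0 -> acc=56 shift=7 [end]
Varint 2: bytes[2:3] = 38 -> value 56 (1 byte(s))
  byte[3]=0x99 cont=1 payload=0x19=25: acc |= 25<<0 -> acc=25 shift=7
  byte[4]=0x98 cont=1 payload=0x18=24: acc |= 24<<7 -> acc=3097 shift=14
  byte[5]=0x22 cont=0 payload=0x22=34: acc |= 34<<14 -> acc=560153 shift=21 [end]
Varint 3: bytes[3:6] = 99 98 22 -> value 560153 (3 byte(s))
  byte[6]=0x45 cont=0 payload=0x45=69: acc |= 69<<0 -> acc=69 shift=7 [end]
Varint 4: bytes[6:7] = 45 -> value 69 (1 byte(s))

Answer: 2 1 3 1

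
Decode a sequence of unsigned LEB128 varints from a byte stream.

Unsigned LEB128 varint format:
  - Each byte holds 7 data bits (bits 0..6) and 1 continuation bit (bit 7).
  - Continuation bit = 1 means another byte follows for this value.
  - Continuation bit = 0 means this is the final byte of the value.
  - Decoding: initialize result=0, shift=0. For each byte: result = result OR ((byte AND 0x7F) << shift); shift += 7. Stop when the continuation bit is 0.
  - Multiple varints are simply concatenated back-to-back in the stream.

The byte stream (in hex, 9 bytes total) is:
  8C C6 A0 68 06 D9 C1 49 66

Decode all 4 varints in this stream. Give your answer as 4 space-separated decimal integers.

  byte[0]=0x8C cont=1 payload=0x0C=12: acc |= 12<<0 -> acc=12 shift=7
  byte[1]=0xC6 cont=1 payload=0x46=70: acc |= 70<<7 -> acc=8972 shift=14
  byte[2]=0xA0 cont=1 payload=0x20=32: acc |= 32<<14 -> acc=533260 shift=21
  byte[3]=0x68 cont=0 payload=0x68=104: acc |= 104<<21 -> acc=218637068 shift=28 [end]
Varint 1: bytes[0:4] = 8C C6 A0 68 -> value 218637068 (4 byte(s))
  byte[4]=0x06 cont=0 payload=0x06=6: acc |= 6<<0 -> acc=6 shift=7 [end]
Varint 2: bytes[4:5] = 06 -> value 6 (1 byte(s))
  byte[5]=0xD9 cont=1 payload=0x59=89: acc |= 89<<0 -> acc=89 shift=7
  byte[6]=0xC1 cont=1 payload=0x41=65: acc |= 65<<7 -> acc=8409 shift=14
  byte[7]=0x49 cont=0 payload=0x49=73: acc |= 73<<14 -> acc=1204441 shift=21 [end]
Varint 3: bytes[5:8] = D9 C1 49 -> value 1204441 (3 byte(s))
  byte[8]=0x66 cont=0 payload=0x66=102: acc |= 102<<0 -> acc=102 shift=7 [end]
Varint 4: bytes[8:9] = 66 -> value 102 (1 byte(s))

Answer: 218637068 6 1204441 102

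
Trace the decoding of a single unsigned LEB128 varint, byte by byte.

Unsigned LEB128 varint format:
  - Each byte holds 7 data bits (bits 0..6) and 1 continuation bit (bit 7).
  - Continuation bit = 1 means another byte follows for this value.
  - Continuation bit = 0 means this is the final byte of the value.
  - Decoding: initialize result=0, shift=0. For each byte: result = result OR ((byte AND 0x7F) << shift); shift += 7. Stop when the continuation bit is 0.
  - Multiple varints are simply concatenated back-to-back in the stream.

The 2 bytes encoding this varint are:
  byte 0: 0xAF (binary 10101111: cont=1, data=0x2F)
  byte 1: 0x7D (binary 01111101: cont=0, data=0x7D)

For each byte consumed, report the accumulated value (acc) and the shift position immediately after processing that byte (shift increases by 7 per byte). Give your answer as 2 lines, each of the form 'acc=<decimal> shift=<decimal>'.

byte 0=0xAF: payload=0x2F=47, contrib = 47<<0 = 47; acc -> 47, shift -> 7
byte 1=0x7D: payload=0x7D=125, contrib = 125<<7 = 16000; acc -> 16047, shift -> 14

Answer: acc=47 shift=7
acc=16047 shift=14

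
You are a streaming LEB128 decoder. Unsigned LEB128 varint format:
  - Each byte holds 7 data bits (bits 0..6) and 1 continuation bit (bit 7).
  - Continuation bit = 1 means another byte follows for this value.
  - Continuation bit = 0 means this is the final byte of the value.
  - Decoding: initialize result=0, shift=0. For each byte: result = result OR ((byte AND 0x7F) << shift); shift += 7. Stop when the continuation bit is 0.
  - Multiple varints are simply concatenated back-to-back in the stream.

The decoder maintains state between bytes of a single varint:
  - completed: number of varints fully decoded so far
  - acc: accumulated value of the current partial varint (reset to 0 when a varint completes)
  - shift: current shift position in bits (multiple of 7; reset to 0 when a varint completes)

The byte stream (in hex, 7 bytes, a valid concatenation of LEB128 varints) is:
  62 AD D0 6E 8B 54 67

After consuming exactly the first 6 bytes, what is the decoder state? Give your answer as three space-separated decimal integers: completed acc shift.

Answer: 3 0 0

Derivation:
byte[0]=0x62 cont=0 payload=0x62: varint #1 complete (value=98); reset -> completed=1 acc=0 shift=0
byte[1]=0xAD cont=1 payload=0x2D: acc |= 45<<0 -> completed=1 acc=45 shift=7
byte[2]=0xD0 cont=1 payload=0x50: acc |= 80<<7 -> completed=1 acc=10285 shift=14
byte[3]=0x6E cont=0 payload=0x6E: varint #2 complete (value=1812525); reset -> completed=2 acc=0 shift=0
byte[4]=0x8B cont=1 payload=0x0B: acc |= 11<<0 -> completed=2 acc=11 shift=7
byte[5]=0x54 cont=0 payload=0x54: varint #3 complete (value=10763); reset -> completed=3 acc=0 shift=0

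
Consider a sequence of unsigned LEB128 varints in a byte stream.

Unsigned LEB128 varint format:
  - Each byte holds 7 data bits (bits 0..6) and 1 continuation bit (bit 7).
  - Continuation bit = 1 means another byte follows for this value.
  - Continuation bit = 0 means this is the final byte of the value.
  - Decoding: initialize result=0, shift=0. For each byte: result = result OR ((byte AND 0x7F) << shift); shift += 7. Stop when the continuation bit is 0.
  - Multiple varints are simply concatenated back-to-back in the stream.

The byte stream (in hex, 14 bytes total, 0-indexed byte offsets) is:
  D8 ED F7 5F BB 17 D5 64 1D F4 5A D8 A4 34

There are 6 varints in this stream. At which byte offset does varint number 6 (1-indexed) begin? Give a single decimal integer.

Answer: 11

Derivation:
  byte[0]=0xD8 cont=1 payload=0x58=88: acc |= 88<<0 -> acc=88 shift=7
  byte[1]=0xED cont=1 payload=0x6D=109: acc |= 109<<7 -> acc=14040 shift=14
  byte[2]=0xF7 cont=1 payload=0x77=119: acc |= 119<<14 -> acc=1963736 shift=21
  byte[3]=0x5F cont=0 payload=0x5F=95: acc |= 95<<21 -> acc=201193176 shift=28 [end]
Varint 1: bytes[0:4] = D8 ED F7 5F -> value 201193176 (4 byte(s))
  byte[4]=0xBB cont=1 payload=0x3B=59: acc |= 59<<0 -> acc=59 shift=7
  byte[5]=0x17 cont=0 payload=0x17=23: acc |= 23<<7 -> acc=3003 shift=14 [end]
Varint 2: bytes[4:6] = BB 17 -> value 3003 (2 byte(s))
  byte[6]=0xD5 cont=1 payload=0x55=85: acc |= 85<<0 -> acc=85 shift=7
  byte[7]=0x64 cont=0 payload=0x64=100: acc |= 100<<7 -> acc=12885 shift=14 [end]
Varint 3: bytes[6:8] = D5 64 -> value 12885 (2 byte(s))
  byte[8]=0x1D cont=0 payload=0x1D=29: acc |= 29<<0 -> acc=29 shift=7 [end]
Varint 4: bytes[8:9] = 1D -> value 29 (1 byte(s))
  byte[9]=0xF4 cont=1 payload=0x74=116: acc |= 116<<0 -> acc=116 shift=7
  byte[10]=0x5A cont=0 payload=0x5A=90: acc |= 90<<7 -> acc=11636 shift=14 [end]
Varint 5: bytes[9:11] = F4 5A -> value 11636 (2 byte(s))
  byte[11]=0xD8 cont=1 payload=0x58=88: acc |= 88<<0 -> acc=88 shift=7
  byte[12]=0xA4 cont=1 payload=0x24=36: acc |= 36<<7 -> acc=4696 shift=14
  byte[13]=0x34 cont=0 payload=0x34=52: acc |= 52<<14 -> acc=856664 shift=21 [end]
Varint 6: bytes[11:14] = D8 A4 34 -> value 856664 (3 byte(s))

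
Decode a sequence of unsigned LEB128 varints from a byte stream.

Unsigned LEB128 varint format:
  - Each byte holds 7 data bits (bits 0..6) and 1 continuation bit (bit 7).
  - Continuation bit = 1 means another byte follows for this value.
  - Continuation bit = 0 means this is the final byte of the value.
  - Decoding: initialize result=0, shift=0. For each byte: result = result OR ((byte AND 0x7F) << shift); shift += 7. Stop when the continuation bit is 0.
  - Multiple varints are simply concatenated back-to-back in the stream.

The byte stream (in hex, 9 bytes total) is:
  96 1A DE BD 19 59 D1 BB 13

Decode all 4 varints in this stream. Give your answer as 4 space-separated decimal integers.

Answer: 3350 417502 89 318929

Derivation:
  byte[0]=0x96 cont=1 payload=0x16=22: acc |= 22<<0 -> acc=22 shift=7
  byte[1]=0x1A cont=0 payload=0x1A=26: acc |= 26<<7 -> acc=3350 shift=14 [end]
Varint 1: bytes[0:2] = 96 1A -> value 3350 (2 byte(s))
  byte[2]=0xDE cont=1 payload=0x5E=94: acc |= 94<<0 -> acc=94 shift=7
  byte[3]=0xBD cont=1 payload=0x3D=61: acc |= 61<<7 -> acc=7902 shift=14
  byte[4]=0x19 cont=0 payload=0x19=25: acc |= 25<<14 -> acc=417502 shift=21 [end]
Varint 2: bytes[2:5] = DE BD 19 -> value 417502 (3 byte(s))
  byte[5]=0x59 cont=0 payload=0x59=89: acc |= 89<<0 -> acc=89 shift=7 [end]
Varint 3: bytes[5:6] = 59 -> value 89 (1 byte(s))
  byte[6]=0xD1 cont=1 payload=0x51=81: acc |= 81<<0 -> acc=81 shift=7
  byte[7]=0xBB cont=1 payload=0x3B=59: acc |= 59<<7 -> acc=7633 shift=14
  byte[8]=0x13 cont=0 payload=0x13=19: acc |= 19<<14 -> acc=318929 shift=21 [end]
Varint 4: bytes[6:9] = D1 BB 13 -> value 318929 (3 byte(s))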